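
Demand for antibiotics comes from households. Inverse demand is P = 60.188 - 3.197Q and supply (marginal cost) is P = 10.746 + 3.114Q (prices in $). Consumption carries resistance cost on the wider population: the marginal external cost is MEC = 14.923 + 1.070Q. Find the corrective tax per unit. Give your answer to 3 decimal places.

Social marginal benefit = demand − MEC = 45.265 - 4.267Q.
Set SMB = MC: 45.265 - 4.267Q = 10.746 + 3.114Q → Q* = 4.6767.
The Pigouvian tax equals MEC at Q*: 14.923 + 1.070×4.6767 = 19.9271.

tax = $19.927 per unit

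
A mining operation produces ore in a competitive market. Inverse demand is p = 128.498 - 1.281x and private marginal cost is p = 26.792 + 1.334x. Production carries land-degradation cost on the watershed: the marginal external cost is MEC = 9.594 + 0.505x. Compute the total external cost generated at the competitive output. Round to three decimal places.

755.096

Market equilibrium (private): 26.792 + 1.334x = 128.498 - 1.281x → x_m = 38.8933.
Total external cost = ∫₀^{x_m} (9.594 + 0.505x) dx = 9.594×38.8933 + ½×0.505×38.8933² = 755.0962.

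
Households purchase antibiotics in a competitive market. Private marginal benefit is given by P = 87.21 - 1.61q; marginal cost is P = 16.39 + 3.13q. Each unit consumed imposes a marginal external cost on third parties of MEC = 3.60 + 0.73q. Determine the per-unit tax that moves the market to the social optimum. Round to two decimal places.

tax = 12.57 per unit

Social marginal benefit = demand − MEC = 83.61 - 2.34q.
Set SMB = MC: 83.61 - 2.34q = 16.39 + 3.13q → q* = 12.2888.
The Pigouvian tax equals MEC at q*: 3.60 + 0.73×12.2888 = 12.5708.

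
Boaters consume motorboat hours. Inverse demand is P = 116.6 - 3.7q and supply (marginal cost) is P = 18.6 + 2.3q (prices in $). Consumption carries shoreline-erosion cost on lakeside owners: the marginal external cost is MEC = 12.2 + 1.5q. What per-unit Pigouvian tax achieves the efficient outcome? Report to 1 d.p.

Social marginal benefit = demand − MEC = 104.4 - 5.2q.
Set SMB = MC: 104.4 - 5.2q = 18.6 + 2.3q → q* = 11.4400.
The Pigouvian tax equals MEC at q*: 12.2 + 1.5×11.4400 = 29.3600.

tax = $29.4 per unit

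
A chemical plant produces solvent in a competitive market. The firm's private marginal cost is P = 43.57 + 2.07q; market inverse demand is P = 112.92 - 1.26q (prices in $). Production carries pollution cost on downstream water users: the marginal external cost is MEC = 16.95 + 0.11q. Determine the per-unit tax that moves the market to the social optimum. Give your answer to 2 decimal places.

tax = $18.63 per unit

Social marginal cost = private MC + MEC = 60.52 + 2.18q.
Set SMC = demand: 60.52 + 2.18q = 112.92 - 1.26q → q* = 15.2326.
The Pigouvian tax equals MEC at q*: 16.95 + 0.11×15.2326 = 18.6256.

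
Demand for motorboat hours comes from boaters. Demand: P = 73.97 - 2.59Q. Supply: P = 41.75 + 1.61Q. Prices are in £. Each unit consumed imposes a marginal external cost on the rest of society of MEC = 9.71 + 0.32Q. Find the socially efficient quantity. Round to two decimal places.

Q* = 4.98

Social marginal benefit = demand − MEC = 64.26 - 2.91Q.
Set SMB = MC: 64.26 - 2.91Q = 41.75 + 1.61Q → Q* = 4.9801.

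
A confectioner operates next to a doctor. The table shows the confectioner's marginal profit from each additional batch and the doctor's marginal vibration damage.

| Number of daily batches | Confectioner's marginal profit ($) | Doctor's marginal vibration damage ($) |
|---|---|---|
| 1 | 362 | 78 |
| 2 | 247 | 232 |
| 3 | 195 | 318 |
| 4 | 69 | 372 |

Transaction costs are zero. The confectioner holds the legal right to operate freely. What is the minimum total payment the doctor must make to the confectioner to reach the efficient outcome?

Left alone the confectioner would choose level 4 (marginal profit stays positive).
Efficient level: k* = 2 (marginal profit ≥ marginal vibration damage through 2).
The doctor must at least cover the confectioner's forgone profit from cutting 4→2: 195 + 69 = 264.

$264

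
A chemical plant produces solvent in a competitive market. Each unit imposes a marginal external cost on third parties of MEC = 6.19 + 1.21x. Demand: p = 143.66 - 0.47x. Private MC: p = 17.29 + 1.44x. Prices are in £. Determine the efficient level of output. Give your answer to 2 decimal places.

x* = 38.52

Social marginal cost = private MC + MEC = 23.48 + 2.65x.
Set SMC = demand: 23.48 + 2.65x = 143.66 - 0.47x → x* = 38.5192.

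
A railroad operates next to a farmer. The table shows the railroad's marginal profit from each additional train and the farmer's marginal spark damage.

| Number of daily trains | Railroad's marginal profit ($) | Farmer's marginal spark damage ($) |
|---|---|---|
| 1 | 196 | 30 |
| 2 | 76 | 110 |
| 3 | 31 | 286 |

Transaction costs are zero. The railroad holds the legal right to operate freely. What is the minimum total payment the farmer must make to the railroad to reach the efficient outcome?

$107

Left alone the railroad would choose level 3 (marginal profit stays positive).
Efficient level: k* = 1 (marginal profit ≥ marginal spark damage through 1).
The farmer must at least cover the railroad's forgone profit from cutting 3→1: 76 + 31 = 107.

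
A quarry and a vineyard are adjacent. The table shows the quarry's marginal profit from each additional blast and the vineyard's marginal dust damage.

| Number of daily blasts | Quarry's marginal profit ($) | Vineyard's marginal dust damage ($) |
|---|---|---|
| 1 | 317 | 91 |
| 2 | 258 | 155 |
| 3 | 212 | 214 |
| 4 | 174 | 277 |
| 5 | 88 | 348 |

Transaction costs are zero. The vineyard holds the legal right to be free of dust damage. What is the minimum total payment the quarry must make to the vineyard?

Efficient level: marginal profit ≥ marginal dust damage through level 2, so k* = 2.
With the vineyard holding the right, the quarry must at least compensate total damage at k*: 91 + 155 = 246.

$246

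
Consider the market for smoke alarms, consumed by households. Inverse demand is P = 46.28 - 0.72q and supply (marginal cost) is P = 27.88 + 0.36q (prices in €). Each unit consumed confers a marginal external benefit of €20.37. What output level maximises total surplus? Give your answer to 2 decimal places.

Social marginal benefit = demand + MEB = 66.65 - 0.72q.
Set SMB = MC: 66.65 - 0.72q = 27.88 + 0.36q → q* = 35.8981.

q* = 35.90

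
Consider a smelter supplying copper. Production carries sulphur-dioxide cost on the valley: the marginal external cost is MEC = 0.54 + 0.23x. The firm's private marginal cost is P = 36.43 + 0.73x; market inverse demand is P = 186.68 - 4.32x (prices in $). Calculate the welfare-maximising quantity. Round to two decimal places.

Social marginal cost = private MC + MEC = 36.97 + 0.96x.
Set SMC = demand: 36.97 + 0.96x = 186.68 - 4.32x → x* = 28.3542.

x* = 28.35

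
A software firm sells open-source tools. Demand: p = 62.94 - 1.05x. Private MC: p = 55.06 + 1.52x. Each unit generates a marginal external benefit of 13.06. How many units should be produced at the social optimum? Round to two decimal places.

Social marginal cost = private MC − MEB = 42.00 + 1.52x.
Set SMC = demand: 42.00 + 1.52x = 62.94 - 1.05x → x* = 8.1479.

x* = 8.15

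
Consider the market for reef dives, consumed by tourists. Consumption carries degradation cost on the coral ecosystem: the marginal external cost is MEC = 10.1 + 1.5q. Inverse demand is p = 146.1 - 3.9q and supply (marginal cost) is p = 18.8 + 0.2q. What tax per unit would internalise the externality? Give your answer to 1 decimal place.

tax = 41.5 per unit

Social marginal benefit = demand − MEC = 136.0 - 5.4q.
Set SMB = MC: 136.0 - 5.4q = 18.8 + 0.2q → q* = 20.9286.
The Pigouvian tax equals MEC at q*: 10.1 + 1.5×20.9286 = 41.4929.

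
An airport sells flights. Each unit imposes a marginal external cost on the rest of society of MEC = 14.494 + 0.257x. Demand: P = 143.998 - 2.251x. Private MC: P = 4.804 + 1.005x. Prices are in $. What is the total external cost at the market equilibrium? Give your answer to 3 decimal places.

Market equilibrium (private): 4.804 + 1.005x = 143.998 - 2.251x → x_m = 42.7500.
Total external cost = ∫₀^{x_m} (14.494 + 0.257x) dx = 14.494×42.7500 + ½×0.257×42.7500² = 854.4603.

$854.460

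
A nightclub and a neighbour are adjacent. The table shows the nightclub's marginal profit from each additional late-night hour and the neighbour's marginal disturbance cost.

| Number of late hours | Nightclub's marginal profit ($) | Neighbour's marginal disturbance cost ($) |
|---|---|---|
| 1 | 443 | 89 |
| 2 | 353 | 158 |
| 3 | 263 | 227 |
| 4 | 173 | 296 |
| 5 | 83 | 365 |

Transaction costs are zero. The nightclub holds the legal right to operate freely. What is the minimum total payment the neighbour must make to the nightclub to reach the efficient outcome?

$256

Left alone the nightclub would choose level 5 (marginal profit stays positive).
Efficient level: k* = 3 (marginal profit ≥ marginal disturbance cost through 3).
The neighbour must at least cover the nightclub's forgone profit from cutting 5→3: 173 + 83 = 256.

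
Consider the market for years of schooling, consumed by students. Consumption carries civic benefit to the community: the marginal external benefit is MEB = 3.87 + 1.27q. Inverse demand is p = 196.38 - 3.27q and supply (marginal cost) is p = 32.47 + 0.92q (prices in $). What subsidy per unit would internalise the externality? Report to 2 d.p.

subsidy = $76.84 per unit

Social marginal benefit = demand + MEB = 200.25 - 2.00q.
Set SMB = MC: 200.25 - 2.00q = 32.47 + 0.92q → q* = 57.4589.
The Pigouvian subsidy equals MEB at q*: 3.87 + 1.27×57.4589 = 76.8428.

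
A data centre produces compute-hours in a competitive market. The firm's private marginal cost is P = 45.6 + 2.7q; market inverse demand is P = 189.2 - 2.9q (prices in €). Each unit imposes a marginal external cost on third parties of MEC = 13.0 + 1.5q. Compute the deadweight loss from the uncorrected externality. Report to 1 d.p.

DWL = €186.5

Market equilibrium (private): 45.6 + 2.7q = 189.2 - 2.9q → q_m = 25.6429.
Social marginal cost = private MC + MEC = 58.6 + 4.2q.
Set SMC = demand: 58.6 + 4.2q = 189.2 - 2.9q → q* = 18.3944.
Height of the DWL triangle at q_m is SMC(q_m) − demand(q_m) = MEC(q_m) = 51.4643.
DWL = ½ × 7.2485 × 51.4643 = 186.5195.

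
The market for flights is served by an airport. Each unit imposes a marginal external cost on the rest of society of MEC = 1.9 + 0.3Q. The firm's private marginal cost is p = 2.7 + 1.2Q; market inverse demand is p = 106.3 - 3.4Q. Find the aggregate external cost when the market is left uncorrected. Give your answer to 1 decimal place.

Market equilibrium (private): 2.7 + 1.2Q = 106.3 - 3.4Q → Q_m = 22.5217.
Total external cost = ∫₀^{Q_m} (1.9 + 0.3Q) dQ = 1.9×22.5217 + ½×0.3×22.5217² = 118.8753.

118.9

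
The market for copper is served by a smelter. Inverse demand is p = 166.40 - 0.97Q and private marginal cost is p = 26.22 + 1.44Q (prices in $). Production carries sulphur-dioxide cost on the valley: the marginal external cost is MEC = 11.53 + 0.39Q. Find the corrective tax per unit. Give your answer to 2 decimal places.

tax = $29.45 per unit

Social marginal cost = private MC + MEC = 37.75 + 1.83Q.
Set SMC = demand: 37.75 + 1.83Q = 166.40 - 0.97Q → Q* = 45.9464.
The Pigouvian tax equals MEC at Q*: 11.53 + 0.39×45.9464 = 29.4491.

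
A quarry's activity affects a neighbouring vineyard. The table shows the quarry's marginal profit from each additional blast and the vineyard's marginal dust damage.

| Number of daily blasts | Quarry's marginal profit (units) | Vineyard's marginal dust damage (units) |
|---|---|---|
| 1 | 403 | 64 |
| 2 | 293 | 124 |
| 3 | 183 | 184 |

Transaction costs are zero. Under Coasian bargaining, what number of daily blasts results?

2

Bargaining reaches the level where marginal profit last exceeds marginal dust damage.
That holds through level 2 (293 ≥ 124) but not at 3 (183 < 184).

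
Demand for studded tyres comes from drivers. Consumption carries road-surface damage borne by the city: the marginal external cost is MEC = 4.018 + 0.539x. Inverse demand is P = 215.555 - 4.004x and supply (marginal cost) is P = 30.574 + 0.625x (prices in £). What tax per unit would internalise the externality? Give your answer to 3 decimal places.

Social marginal benefit = demand − MEC = 211.537 - 4.543x.
Set SMB = MC: 211.537 - 4.543x = 30.574 + 0.625x → x* = 35.0161.
The Pigouvian tax equals MEC at x*: 4.018 + 0.539×35.0161 = 22.8917.

tax = £22.892 per unit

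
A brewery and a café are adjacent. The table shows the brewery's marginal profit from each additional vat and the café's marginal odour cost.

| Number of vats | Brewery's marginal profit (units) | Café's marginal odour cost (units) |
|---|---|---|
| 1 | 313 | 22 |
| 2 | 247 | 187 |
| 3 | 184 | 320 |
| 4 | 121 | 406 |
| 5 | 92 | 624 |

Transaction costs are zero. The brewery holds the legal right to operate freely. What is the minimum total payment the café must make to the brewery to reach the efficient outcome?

Left alone the brewery would choose level 5 (marginal profit stays positive).
Efficient level: k* = 2 (marginal profit ≥ marginal odour cost through 2).
The café must at least cover the brewery's forgone profit from cutting 5→2: 184 + 121 + 92 = 397.

397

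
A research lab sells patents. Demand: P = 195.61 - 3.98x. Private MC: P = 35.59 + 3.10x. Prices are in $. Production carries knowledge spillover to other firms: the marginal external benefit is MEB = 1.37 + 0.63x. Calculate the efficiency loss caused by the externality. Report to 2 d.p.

Market equilibrium (private): 35.59 + 3.10x = 195.61 - 3.98x → x_m = 22.6017.
Social marginal cost = private MC − MEB = 34.22 + 2.47x.
Set SMC = demand: 34.22 + 2.47x = 195.61 - 3.98x → x* = 25.0217.
Height of the DWL triangle at x_m is demand(x_m) − SMC(x_m) = MEB(x_m) = 15.6091.
DWL = ½ × 2.4200 × 15.6091 = 18.8870.

DWL = $18.89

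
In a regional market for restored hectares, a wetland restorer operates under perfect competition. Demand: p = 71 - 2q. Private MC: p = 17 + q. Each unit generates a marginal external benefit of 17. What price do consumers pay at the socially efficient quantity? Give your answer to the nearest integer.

P = 24

Social marginal cost = private MC − MEB = 0 + q.
Set SMC = demand: 0 + q = 71 - 2q → q* = 23.6667.
Consumer price on the demand curve at q*: 71 − 2×23.6667 = 23.6666.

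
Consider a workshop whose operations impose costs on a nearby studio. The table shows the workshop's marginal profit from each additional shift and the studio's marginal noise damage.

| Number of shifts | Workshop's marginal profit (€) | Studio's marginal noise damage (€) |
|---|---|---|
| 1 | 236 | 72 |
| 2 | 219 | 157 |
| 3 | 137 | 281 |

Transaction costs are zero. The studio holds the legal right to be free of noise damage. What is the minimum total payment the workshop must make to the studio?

Efficient level: marginal profit ≥ marginal noise damage through level 2, so k* = 2.
With the studio holding the right, the workshop must at least compensate total damage at k*: 72 + 157 = 229.

€229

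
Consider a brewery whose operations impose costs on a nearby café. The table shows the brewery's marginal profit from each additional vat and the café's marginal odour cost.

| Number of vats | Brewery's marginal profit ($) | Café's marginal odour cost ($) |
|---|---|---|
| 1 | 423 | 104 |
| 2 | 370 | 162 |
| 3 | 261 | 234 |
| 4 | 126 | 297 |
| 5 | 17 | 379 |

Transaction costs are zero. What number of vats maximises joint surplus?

Bargaining reaches the level where marginal profit last exceeds marginal odour cost.
That holds through level 3 (261 ≥ 234) but not at 4 (126 < 297).

3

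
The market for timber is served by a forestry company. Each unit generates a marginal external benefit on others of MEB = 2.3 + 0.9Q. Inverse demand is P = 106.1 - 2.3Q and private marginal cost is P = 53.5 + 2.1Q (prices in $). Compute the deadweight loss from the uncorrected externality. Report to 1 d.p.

Market equilibrium (private): 53.5 + 2.1Q = 106.1 - 2.3Q → Q_m = 11.9545.
Social marginal cost = private MC − MEB = 51.2 + 1.2Q.
Set SMC = demand: 51.2 + 1.2Q = 106.1 - 2.3Q → Q* = 15.6857.
Height of the DWL triangle at Q_m is demand(Q_m) − SMC(Q_m) = MEB(Q_m) = 13.0591.
DWL = ½ × 3.7312 × 13.0591 = 24.3631.

DWL = $24.4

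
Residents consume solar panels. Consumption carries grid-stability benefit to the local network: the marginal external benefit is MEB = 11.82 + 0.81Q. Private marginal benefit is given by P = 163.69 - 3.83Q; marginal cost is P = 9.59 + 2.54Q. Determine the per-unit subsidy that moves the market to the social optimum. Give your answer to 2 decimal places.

subsidy = 35.99 per unit

Social marginal benefit = demand + MEB = 175.51 - 3.02Q.
Set SMB = MC: 175.51 - 3.02Q = 9.59 + 2.54Q → Q* = 29.8417.
The Pigouvian subsidy equals MEB at Q*: 11.82 + 0.81×29.8417 = 35.9918.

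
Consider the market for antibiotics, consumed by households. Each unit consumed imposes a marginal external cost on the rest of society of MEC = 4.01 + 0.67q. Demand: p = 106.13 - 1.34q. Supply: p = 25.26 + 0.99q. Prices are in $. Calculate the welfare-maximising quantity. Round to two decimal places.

q* = 25.62

Social marginal benefit = demand − MEC = 102.12 - 2.01q.
Set SMB = MC: 102.12 - 2.01q = 25.26 + 0.99q → q* = 25.6200.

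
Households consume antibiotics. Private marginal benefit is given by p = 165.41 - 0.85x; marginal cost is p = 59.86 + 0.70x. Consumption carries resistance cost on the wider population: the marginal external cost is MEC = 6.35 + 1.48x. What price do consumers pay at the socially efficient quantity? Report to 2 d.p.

Social marginal benefit = demand − MEC = 159.06 - 2.33x.
Set SMB = MC: 159.06 - 2.33x = 59.86 + 0.70x → x* = 32.7393.
Consumer price on the demand curve at x*: 165.41 − 0.85×32.7393 = 137.5816.

P = 137.58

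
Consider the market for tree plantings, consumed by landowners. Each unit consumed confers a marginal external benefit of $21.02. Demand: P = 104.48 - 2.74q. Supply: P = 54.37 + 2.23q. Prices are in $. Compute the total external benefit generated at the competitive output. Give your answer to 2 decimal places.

$211.93

Market equilibrium (private): 54.37 + 2.23q = 104.48 - 2.74q → q_m = 10.0825.
Total external benefit = MEB × q_m = 21.02 × 10.0825 = 211.9342.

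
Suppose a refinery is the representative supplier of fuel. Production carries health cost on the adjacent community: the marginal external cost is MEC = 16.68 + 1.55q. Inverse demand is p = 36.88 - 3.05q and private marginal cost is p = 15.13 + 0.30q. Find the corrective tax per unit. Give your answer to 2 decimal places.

tax = 18.28 per unit

Social marginal cost = private MC + MEC = 31.81 + 1.85q.
Set SMC = demand: 31.81 + 1.85q = 36.88 - 3.05q → q* = 1.0347.
The Pigouvian tax equals MEC at q*: 16.68 + 1.55×1.0347 = 18.2838.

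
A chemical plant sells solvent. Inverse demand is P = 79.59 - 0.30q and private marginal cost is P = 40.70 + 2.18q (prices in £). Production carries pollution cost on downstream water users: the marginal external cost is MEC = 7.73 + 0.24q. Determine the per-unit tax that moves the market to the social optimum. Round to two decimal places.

Social marginal cost = private MC + MEC = 48.43 + 2.42q.
Set SMC = demand: 48.43 + 2.42q = 79.59 - 0.30q → q* = 11.4559.
The Pigouvian tax equals MEC at q*: 7.73 + 0.24×11.4559 = 10.4794.

tax = £10.48 per unit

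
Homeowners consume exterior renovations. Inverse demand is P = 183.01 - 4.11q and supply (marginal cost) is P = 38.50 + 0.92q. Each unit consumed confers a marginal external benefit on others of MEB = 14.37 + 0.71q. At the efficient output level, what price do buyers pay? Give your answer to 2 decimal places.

Social marginal benefit = demand + MEB = 197.38 - 3.40q.
Set SMB = MC: 197.38 - 3.40q = 38.50 + 0.92q → q* = 36.7778.
Consumer price on the demand curve at q*: 183.01 − 4.11×36.7778 = 31.8532.

P = 31.85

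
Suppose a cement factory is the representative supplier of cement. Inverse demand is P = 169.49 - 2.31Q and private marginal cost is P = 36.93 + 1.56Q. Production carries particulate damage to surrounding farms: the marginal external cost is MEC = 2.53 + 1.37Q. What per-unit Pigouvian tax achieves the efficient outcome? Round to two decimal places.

tax = 36.53 per unit

Social marginal cost = private MC + MEC = 39.46 + 2.93Q.
Set SMC = demand: 39.46 + 2.93Q = 169.49 - 2.31Q → Q* = 24.8149.
The Pigouvian tax equals MEC at Q*: 2.53 + 1.37×24.8149 = 36.5264.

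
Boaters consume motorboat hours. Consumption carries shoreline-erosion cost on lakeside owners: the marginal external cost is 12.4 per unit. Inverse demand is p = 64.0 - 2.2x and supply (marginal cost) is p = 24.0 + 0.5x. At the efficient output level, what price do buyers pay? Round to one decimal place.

P = 41.5

Social marginal benefit = demand − MEC = 51.6 - 2.2x.
Set SMB = MC: 51.6 - 2.2x = 24.0 + 0.5x → x* = 10.2222.
Consumer price on the demand curve at x*: 64.0 − 2.2×10.2222 = 41.5112.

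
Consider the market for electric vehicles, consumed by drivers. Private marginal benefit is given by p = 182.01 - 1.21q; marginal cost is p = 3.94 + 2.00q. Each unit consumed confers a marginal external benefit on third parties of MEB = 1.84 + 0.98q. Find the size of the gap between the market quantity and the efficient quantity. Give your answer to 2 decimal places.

Market equilibrium (private): 3.94 + 2.00q = 182.01 - 1.21q → q_m = 55.4735.
Social marginal benefit = demand + MEB = 183.85 - 0.23q.
Set SMB = MC: 183.85 - 0.23q = 3.94 + 2.00q → q* = 80.6771.
Gap = |55.4735 − 80.6771| = 25.2036.

25.20 units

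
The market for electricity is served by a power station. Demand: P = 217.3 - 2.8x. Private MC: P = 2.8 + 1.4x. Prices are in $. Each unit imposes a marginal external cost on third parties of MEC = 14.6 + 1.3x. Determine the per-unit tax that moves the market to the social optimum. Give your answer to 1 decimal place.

Social marginal cost = private MC + MEC = 17.4 + 2.7x.
Set SMC = demand: 17.4 + 2.7x = 217.3 - 2.8x → x* = 36.3455.
The Pigouvian tax equals MEC at x*: 14.6 + 1.3×36.3455 = 61.8492.

tax = $61.8 per unit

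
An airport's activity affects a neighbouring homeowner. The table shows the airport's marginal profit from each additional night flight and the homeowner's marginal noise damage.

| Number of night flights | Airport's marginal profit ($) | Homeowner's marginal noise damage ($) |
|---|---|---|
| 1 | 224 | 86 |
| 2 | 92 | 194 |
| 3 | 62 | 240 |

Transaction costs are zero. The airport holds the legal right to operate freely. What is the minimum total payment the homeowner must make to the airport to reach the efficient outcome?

$154

Left alone the airport would choose level 3 (marginal profit stays positive).
Efficient level: k* = 1 (marginal profit ≥ marginal noise damage through 1).
The homeowner must at least cover the airport's forgone profit from cutting 3→1: 92 + 62 = 154.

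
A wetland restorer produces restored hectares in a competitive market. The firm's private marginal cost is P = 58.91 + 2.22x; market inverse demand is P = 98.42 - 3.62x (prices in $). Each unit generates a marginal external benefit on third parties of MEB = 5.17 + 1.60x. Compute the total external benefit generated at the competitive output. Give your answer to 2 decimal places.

$71.59

Market equilibrium (private): 58.91 + 2.22x = 98.42 - 3.62x → x_m = 6.7654.
Total external benefit = ∫₀^{x_m} (5.17 + 1.60x) dx = 5.17×6.7654 + ½×1.60×6.7654² = 71.5936.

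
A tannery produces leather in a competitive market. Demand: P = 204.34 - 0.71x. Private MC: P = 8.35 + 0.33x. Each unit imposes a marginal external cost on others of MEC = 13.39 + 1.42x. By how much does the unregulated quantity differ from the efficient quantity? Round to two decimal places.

Market equilibrium (private): 8.35 + 0.33x = 204.34 - 0.71x → x_m = 188.4519.
Social marginal cost = private MC + MEC = 21.74 + 1.75x.
Set SMC = demand: 21.74 + 1.75x = 204.34 - 0.71x → x* = 74.2276.
Gap = |188.4519 − 74.2276| = 114.2243.

114.22 units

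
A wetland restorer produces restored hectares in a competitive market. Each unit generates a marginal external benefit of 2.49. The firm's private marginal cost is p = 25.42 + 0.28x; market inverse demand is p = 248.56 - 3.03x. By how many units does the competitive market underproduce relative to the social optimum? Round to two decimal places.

0.75 units

Market equilibrium (private): 25.42 + 0.28x = 248.56 - 3.03x → x_m = 67.4139.
Social marginal cost = private MC − MEB = 22.93 + 0.28x.
Set SMC = demand: 22.93 + 0.28x = 248.56 - 3.03x → x* = 68.1662.
Gap = |67.4139 − 68.1662| = 0.7523.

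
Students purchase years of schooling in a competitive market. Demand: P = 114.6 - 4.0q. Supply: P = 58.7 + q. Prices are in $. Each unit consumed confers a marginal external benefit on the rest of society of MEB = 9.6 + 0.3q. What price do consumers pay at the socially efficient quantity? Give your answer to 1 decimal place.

Social marginal benefit = demand + MEB = 124.2 - 3.7q.
Set SMB = MC: 124.2 - 3.7q = 58.7 + q → q* = 13.9362.
Consumer price on the demand curve at q*: 114.6 − 4.0×13.9362 = 58.8552.

P = $58.9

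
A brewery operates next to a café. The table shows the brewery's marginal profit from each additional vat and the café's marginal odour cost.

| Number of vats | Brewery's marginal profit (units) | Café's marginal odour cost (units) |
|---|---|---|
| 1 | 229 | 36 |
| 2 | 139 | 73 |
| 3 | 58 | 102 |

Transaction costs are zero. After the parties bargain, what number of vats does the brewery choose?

2

Bargaining reaches the level where marginal profit last exceeds marginal odour cost.
That holds through level 2 (139 ≥ 73) but not at 3 (58 < 102).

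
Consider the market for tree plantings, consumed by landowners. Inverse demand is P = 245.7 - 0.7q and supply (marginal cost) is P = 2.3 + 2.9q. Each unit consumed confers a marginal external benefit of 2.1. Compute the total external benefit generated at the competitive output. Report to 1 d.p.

142.0

Market equilibrium (private): 2.3 + 2.9q = 245.7 - 0.7q → q_m = 67.6111.
Total external benefit = MEB × q_m = 2.1 × 67.6111 = 141.9833.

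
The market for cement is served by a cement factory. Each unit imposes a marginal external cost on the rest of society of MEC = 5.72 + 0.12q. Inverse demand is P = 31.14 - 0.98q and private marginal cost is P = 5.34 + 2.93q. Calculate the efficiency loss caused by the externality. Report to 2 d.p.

DWL = 5.26

Market equilibrium (private): 5.34 + 2.93q = 31.14 - 0.98q → q_m = 6.5985.
Social marginal cost = private MC + MEC = 11.06 + 3.05q.
Set SMC = demand: 11.06 + 3.05q = 31.14 - 0.98q → q* = 4.9826.
Between q* and q_m the wedge SMC − demand runs linearly from 0 to MEC(q_m), so the loss is a triangle.
DWL = ½ × 1.6159 × 6.5118 = 5.2612.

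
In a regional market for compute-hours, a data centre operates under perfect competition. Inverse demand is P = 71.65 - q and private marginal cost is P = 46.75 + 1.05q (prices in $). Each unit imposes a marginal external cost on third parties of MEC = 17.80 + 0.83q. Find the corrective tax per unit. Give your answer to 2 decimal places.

Social marginal cost = private MC + MEC = 64.55 + 1.88q.
Set SMC = demand: 64.55 + 1.88q = 71.65 - q → q* = 2.4653.
The Pigouvian tax equals MEC at q*: 17.80 + 0.83×2.4653 = 19.8462.

tax = $19.85 per unit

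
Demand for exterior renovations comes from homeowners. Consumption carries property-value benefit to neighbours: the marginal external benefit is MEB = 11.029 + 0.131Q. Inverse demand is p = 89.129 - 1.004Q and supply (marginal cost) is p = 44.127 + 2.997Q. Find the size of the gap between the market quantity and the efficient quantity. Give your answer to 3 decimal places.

Market equilibrium (private): 44.127 + 2.997Q = 89.129 - 1.004Q → Q_m = 11.2477.
Social marginal benefit = demand + MEB = 100.158 - 0.873Q.
Set SMB = MC: 100.158 - 0.873Q = 44.127 + 2.997Q → Q* = 14.4783.
Gap = |11.2477 − 14.4783| = 3.2306.

3.231 units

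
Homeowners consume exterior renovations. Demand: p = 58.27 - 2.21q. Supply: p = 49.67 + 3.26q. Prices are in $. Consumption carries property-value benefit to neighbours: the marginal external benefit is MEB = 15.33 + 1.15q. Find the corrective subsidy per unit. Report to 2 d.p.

Social marginal benefit = demand + MEB = 73.60 - 1.06q.
Set SMB = MC: 73.60 - 1.06q = 49.67 + 3.26q → q* = 5.5394.
The Pigouvian subsidy equals MEB at q*: 15.33 + 1.15×5.5394 = 21.7003.

subsidy = $21.70 per unit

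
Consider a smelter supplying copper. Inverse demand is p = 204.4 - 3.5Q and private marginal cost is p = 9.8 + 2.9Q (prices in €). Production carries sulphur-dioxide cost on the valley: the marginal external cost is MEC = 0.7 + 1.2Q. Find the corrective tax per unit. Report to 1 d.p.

tax = €31.3 per unit

Social marginal cost = private MC + MEC = 10.5 + 4.1Q.
Set SMC = demand: 10.5 + 4.1Q = 204.4 - 3.5Q → Q* = 25.5132.
The Pigouvian tax equals MEC at Q*: 0.7 + 1.2×25.5132 = 31.3158.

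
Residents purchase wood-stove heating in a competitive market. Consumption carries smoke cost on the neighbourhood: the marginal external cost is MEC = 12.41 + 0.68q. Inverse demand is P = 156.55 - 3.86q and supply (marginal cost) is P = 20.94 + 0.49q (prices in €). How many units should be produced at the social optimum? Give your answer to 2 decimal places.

Social marginal benefit = demand − MEC = 144.14 - 4.54q.
Set SMB = MC: 144.14 - 4.54q = 20.94 + 0.49q → q* = 24.4930.

q* = 24.49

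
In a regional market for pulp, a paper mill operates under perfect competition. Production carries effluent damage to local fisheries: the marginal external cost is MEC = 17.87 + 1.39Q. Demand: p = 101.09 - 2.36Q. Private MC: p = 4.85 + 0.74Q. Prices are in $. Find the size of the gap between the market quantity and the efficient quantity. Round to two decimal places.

13.59 units

Market equilibrium (private): 4.85 + 0.74Q = 101.09 - 2.36Q → Q_m = 31.0452.
Social marginal cost = private MC + MEC = 22.72 + 2.13Q.
Set SMC = demand: 22.72 + 2.13Q = 101.09 - 2.36Q → Q* = 17.4543.
Gap = |31.0452 − 17.4543| = 13.5909.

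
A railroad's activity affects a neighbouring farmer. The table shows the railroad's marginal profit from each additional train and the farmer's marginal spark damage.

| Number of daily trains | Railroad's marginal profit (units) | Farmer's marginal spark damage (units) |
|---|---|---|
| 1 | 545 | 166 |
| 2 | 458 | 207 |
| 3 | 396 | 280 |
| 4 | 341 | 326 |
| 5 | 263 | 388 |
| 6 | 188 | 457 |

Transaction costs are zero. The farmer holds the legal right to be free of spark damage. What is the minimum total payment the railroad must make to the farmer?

Efficient level: marginal profit ≥ marginal spark damage through level 4, so k* = 4.
With the farmer holding the right, the railroad must at least compensate total damage at k*: 166 + 207 + 280 + 326 = 979.

979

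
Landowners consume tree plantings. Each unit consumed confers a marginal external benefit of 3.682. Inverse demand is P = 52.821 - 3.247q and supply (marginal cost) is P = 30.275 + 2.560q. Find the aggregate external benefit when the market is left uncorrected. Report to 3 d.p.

Market equilibrium (private): 30.275 + 2.560q = 52.821 - 3.247q → q_m = 3.8826.
Total external benefit = MEB × q_m = 3.682 × 3.8826 = 14.2957.

14.296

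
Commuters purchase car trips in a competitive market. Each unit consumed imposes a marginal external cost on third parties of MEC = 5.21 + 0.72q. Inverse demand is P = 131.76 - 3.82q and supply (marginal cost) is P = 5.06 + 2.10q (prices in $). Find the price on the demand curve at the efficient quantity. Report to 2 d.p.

Social marginal benefit = demand − MEC = 126.55 - 4.54q.
Set SMB = MC: 126.55 - 4.54q = 5.06 + 2.10q → q* = 18.2967.
Consumer price on the demand curve at q*: 131.76 − 3.82×18.2967 = 61.8666.

P = $61.87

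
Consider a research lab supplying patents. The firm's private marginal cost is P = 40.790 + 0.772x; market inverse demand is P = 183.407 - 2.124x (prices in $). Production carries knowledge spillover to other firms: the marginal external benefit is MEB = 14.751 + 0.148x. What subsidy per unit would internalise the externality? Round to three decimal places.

Social marginal cost = private MC − MEB = 26.039 + 0.624x.
Set SMC = demand: 26.039 + 0.624x = 183.407 - 2.124x → x* = 57.2664.
The Pigouvian subsidy equals MEB at x*: 14.751 + 0.148×57.2664 = 23.2264.

subsidy = $23.226 per unit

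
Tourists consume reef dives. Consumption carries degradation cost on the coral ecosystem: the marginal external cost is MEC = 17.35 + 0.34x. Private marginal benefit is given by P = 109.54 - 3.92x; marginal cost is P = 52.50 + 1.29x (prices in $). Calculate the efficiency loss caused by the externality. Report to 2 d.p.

Market equilibrium (private): 52.50 + 1.29x = 109.54 - 3.92x → x_m = 10.9482.
Social marginal benefit = demand − MEC = 92.19 - 4.26x.
Set SMB = MC: 92.19 - 4.26x = 52.50 + 1.29x → x* = 7.1514.
Between x* and x_m the wedge MC − SMB runs linearly from 0 to MEC(x_m), so the loss is a triangle.
DWL = ½ × 3.7968 × 21.0724 = 40.0038.

DWL = $40.00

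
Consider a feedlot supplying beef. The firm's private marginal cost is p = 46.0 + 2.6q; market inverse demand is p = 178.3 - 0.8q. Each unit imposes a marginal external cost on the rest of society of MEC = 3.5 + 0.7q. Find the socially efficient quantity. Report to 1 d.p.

Social marginal cost = private MC + MEC = 49.5 + 3.3q.
Set SMC = demand: 49.5 + 3.3q = 178.3 - 0.8q → q* = 31.4146.

q* = 31.4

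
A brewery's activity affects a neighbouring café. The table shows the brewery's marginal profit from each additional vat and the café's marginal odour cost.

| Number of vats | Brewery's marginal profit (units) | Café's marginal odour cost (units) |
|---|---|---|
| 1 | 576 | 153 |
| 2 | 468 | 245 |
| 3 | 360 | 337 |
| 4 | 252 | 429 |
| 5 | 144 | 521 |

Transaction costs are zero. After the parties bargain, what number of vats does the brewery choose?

3

Bargaining reaches the level where marginal profit last exceeds marginal odour cost.
That holds through level 3 (360 ≥ 337) but not at 4 (252 < 429).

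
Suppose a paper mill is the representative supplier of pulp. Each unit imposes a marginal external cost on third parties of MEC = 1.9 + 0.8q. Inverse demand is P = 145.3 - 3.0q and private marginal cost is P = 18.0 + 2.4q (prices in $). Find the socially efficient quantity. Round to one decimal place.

Social marginal cost = private MC + MEC = 19.9 + 3.2q.
Set SMC = demand: 19.9 + 3.2q = 145.3 - 3.0q → q* = 20.2258.

q* = 20.2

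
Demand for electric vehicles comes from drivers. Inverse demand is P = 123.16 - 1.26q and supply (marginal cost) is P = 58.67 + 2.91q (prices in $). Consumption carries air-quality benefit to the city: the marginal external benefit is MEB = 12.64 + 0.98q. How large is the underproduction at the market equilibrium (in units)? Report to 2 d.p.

Market equilibrium (private): 58.67 + 2.91q = 123.16 - 1.26q → q_m = 15.4652.
Social marginal benefit = demand + MEB = 135.80 - 0.28q.
Set SMB = MC: 135.80 - 0.28q = 58.67 + 2.91q → q* = 24.1787.
Gap = |15.4652 − 24.1787| = 8.7135.

8.71 units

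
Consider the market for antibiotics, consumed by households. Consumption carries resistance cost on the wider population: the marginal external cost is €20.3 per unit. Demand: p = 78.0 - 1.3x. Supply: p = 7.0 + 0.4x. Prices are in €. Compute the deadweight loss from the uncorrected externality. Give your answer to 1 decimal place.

Market equilibrium (private): 7.0 + 0.4x = 78.0 - 1.3x → x_m = 41.7647.
Social marginal benefit = demand − MEC = 57.7 - 1.3x.
Set SMB = MC: 57.7 - 1.3x = 7.0 + 0.4x → x* = 29.8235.
Between x* and x_m the wedge MC − SMB runs linearly from 0 to MEC(x_m), so the loss is a triangle.
DWL = ½ × 11.9412 × 20.3000 = 121.2032.

DWL = €121.2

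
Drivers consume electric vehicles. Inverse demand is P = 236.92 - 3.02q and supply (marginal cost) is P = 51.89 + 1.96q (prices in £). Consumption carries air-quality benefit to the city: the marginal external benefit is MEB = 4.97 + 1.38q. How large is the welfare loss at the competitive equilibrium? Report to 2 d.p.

Market equilibrium (private): 51.89 + 1.96q = 236.92 - 3.02q → q_m = 37.1546.
Social marginal benefit = demand + MEB = 241.89 - 1.64q.
Set SMB = MC: 241.89 - 1.64q = 51.89 + 1.96q → q* = 52.7778.
Height of the DWL triangle at q_m is SMB(q_m) − MC(q_m) = MEB(q_m) = 56.2434.
DWL = ½ × 15.6232 × 56.2434 = 439.3509.

DWL = £439.35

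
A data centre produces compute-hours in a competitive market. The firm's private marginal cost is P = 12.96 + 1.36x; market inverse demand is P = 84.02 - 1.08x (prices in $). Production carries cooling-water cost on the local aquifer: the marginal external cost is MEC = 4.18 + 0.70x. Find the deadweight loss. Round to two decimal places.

Market equilibrium (private): 12.96 + 1.36x = 84.02 - 1.08x → x_m = 29.1230.
Social marginal cost = private MC + MEC = 17.14 + 2.06x.
Set SMC = demand: 17.14 + 2.06x = 84.02 - 1.08x → x* = 21.2994.
The welfare-loss triangle has base |x_m − x*| and height MEC(x_m) (the vertical gap between SMC and demand is zero at x* and MEC at x_m).
DWL = ½ × 7.8236 × 24.5661 = 96.0977.

DWL = $96.10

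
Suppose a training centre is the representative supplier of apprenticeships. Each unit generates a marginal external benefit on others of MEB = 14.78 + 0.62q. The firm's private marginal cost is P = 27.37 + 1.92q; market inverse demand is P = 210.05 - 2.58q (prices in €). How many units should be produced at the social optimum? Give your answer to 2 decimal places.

q* = 50.89

Social marginal cost = private MC − MEB = 12.59 + 1.30q.
Set SMC = demand: 12.59 + 1.30q = 210.05 - 2.58q → q* = 50.8918.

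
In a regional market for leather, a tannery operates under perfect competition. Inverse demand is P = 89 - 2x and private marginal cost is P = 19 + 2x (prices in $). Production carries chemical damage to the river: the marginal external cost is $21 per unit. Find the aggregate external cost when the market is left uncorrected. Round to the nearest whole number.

$368

Market equilibrium (private): 19 + 2x = 89 - 2x → x_m = 17.5000.
Total external cost = MEC × x_m = 21 × 17.5000 = 367.5000.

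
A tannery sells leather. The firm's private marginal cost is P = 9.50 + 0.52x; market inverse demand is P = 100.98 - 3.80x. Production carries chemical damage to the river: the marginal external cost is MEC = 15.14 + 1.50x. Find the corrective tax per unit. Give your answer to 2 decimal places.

Social marginal cost = private MC + MEC = 24.64 + 2.02x.
Set SMC = demand: 24.64 + 2.02x = 100.98 - 3.80x → x* = 13.1168.
The Pigouvian tax equals MEC at x*: 15.14 + 1.50×13.1168 = 34.8152.

tax = 34.82 per unit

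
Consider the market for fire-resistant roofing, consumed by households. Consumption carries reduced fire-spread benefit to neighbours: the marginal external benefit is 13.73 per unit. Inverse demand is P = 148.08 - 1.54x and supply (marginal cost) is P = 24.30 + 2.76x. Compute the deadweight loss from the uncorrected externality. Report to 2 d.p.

Market equilibrium (private): 24.30 + 2.76x = 148.08 - 1.54x → x_m = 28.7860.
Social marginal benefit = demand + MEB = 161.81 - 1.54x.
Set SMB = MC: 161.81 - 1.54x = 24.30 + 2.76x → x* = 31.9791.
Between x* and x_m the wedge SMB − MC runs linearly from 0 to MEB(x_m), so the loss is a triangle.
DWL = ½ × 3.1931 × 13.7300 = 21.9206.

DWL = 21.92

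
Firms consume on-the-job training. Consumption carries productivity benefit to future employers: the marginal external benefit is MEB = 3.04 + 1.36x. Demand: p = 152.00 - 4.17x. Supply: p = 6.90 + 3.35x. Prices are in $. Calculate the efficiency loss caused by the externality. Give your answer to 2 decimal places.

DWL = $69.59

Market equilibrium (private): 6.90 + 3.35x = 152.00 - 4.17x → x_m = 19.2952.
Social marginal benefit = demand + MEB = 155.04 - 2.81x.
Set SMB = MC: 155.04 - 2.81x = 6.90 + 3.35x → x* = 24.0487.
The welfare-loss triangle has base |x_m − x*| and height MEB(x_m) (the vertical gap between SMB and MC is zero at x* and MEB at x_m).
DWL = ½ × 4.7535 × 29.2815 = 69.5948.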